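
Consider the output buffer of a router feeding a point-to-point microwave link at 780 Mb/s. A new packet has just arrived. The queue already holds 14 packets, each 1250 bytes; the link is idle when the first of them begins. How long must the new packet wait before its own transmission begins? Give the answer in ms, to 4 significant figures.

Each queued packet: L/R = 10000/780000000 = 0.0128205 ms.
14 queued → 0.179487 ms.
Queuing delay = 0.1795 ms.

0.1795 ms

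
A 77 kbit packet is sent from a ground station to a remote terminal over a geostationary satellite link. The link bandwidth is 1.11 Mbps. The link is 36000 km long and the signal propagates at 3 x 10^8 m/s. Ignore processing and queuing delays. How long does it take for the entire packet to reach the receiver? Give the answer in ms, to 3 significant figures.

189 ms

L = 77000 bits.
Transmission delay = L/R = 77000 / 1110000 = 69.3694 ms.
Propagation delay = d/s = 36000000 m / 300000000 m/s = 120 ms.
Total = 189 ms.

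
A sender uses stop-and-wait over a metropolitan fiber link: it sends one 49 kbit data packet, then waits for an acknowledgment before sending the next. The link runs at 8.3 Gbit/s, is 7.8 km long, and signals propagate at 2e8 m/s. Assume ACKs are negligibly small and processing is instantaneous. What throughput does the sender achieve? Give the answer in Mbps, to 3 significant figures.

584 Mbps

t_tx = L/R = 49000/8.3e+09 = 5.90361e-06 s.
t_prop = 7800/200000000 = 3.9e-05 s; RTT = 7.8e-05 s.
Cycle = t_tx + RTT = 8.39036e-05 s.
Throughput = L / cycle = 49000 / 8.39036e-05 = 584 Mbps.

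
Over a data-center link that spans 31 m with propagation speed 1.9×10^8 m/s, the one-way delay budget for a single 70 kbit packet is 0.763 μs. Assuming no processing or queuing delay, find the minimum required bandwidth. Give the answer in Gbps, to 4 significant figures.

116.7 Gbps

Propagation delay = 31 / 190000000 = 0.163158 μs.
Transmission budget = 0.763 − 0.163158 = 0.599842 μs.
R ≥ L / t_tx = 70000 bits / 5.99842e-07 s = 116.7 Gbps.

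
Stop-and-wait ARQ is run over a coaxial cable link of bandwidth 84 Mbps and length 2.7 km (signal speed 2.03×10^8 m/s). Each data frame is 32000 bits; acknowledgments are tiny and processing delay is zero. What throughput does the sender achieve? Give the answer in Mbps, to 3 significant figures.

78.5 Mbps

t_tx = L/R = 32000/84000000 = 0.000380952 s.
t_prop = 2700/2.03e+08 = 1.33005e-05 s; RTT = 2.6601e-05 s.
Cycle = t_tx + RTT = 0.000407553 s.
Throughput = L / cycle = 32000 / 0.000407553 = 78.5 Mbps.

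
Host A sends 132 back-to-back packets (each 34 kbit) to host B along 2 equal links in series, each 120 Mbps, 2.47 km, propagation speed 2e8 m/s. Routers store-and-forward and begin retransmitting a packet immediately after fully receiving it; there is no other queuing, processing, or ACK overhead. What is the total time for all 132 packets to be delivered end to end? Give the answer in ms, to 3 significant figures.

37.7 ms

Per-hop transmission t_tx = L/R = 34000/120000000 = 0.283333 ms.
Per-hop propagation t_prop = 2470/200000000 = 0.01235 ms.
Pipeline fill: first packet needs 2·t_tx to clear all hops; remaining 131 packets each add one t_tx.
Total = (2+132-1)·t_tx + 2·t_prop = 133·0.283333 + 2·0.01235 = 37.7 ms.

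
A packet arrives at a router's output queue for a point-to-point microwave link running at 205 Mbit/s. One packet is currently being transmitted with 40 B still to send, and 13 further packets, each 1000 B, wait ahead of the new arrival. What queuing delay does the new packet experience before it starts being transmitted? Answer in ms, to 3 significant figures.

0.509 ms

Each queued packet: L/R = 8000/205000000 = 0.0390244 ms.
13 queued → 0.507317 ms.
Plus remaining 320 bits of current packet: 0.00156098 ms.
Queuing delay = 0.509 ms.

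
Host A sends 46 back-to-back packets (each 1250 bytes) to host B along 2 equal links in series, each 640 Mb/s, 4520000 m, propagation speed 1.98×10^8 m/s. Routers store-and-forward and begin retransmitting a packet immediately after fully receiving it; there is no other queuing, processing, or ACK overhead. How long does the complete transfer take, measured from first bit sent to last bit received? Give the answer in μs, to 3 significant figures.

46400 μs

Per-hop transmission t_tx = L/R = 10000/640000000 = 15.625 μs.
Per-hop propagation t_prop = 4520000/198000000 = 22828.3 μs.
Pipeline fill: first packet needs 2·t_tx to clear all hops; remaining 45 packets each add one t_tx.
Total = (2+46-1)·t_tx + 2·t_prop = 47·15.625 + 2·22828.3 = 46400 μs.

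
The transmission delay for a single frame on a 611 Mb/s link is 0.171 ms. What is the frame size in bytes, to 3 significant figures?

L = R × t_tx = 611000000 b/s × 0.000171 s = 104481 bits.
In bytes: 104481 / 8 = 13100 bytes.

13100 bytes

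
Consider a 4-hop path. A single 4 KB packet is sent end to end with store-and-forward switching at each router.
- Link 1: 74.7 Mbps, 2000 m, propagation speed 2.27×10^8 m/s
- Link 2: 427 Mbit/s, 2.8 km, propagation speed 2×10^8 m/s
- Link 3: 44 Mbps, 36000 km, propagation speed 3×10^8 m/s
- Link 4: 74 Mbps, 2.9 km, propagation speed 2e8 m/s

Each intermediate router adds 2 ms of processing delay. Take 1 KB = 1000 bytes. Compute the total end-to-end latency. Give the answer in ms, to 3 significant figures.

128 ms

L = 32000 bits.
Transmission delays (L/R per hop): 0.42838, 0.0749415, 0.727273, 0.432432 ms; sum = 1.66303 ms.
Propagation delays (d/s per hop): 0.00881057, 0.014, 120, 0.0145 ms; sum = 120.037 ms.
Processing at 3 router(s): 3 × 2 ms = 6 ms.
End-to-end = 128 ms.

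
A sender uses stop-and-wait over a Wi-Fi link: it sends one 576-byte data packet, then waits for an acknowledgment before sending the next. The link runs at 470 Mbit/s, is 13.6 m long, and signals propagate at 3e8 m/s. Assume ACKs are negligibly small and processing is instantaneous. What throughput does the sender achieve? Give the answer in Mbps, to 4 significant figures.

465.7 Mbps

t_tx = L/R = 4608/470000000 = 9.80426e-06 s.
t_prop = 13.6/300000000 = 4.53333e-08 s; RTT = 9.06667e-08 s.
Cycle = t_tx + RTT = 9.89492e-06 s.
Throughput = L / cycle = 4608 / 9.89492e-06 = 465.7 Mbps.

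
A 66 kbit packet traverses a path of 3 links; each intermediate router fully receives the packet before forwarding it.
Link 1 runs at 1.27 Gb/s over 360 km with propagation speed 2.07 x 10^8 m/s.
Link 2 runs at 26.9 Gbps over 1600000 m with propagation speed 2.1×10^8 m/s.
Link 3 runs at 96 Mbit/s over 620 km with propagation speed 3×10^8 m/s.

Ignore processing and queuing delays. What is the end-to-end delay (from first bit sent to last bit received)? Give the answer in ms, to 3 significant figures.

L = 66000 bits.
Transmission delays (L/R per hop): 0.0519685, 0.00245353, 0.6875 ms; sum = 0.741922 ms.
Propagation delays (d/s per hop): 1.73913, 7.61905, 2.06667 ms; sum = 11.4248 ms.
End-to-end = 12.2 ms.

12.2 ms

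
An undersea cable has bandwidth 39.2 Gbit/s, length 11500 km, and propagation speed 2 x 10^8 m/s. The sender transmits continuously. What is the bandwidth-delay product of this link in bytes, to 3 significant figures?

Propagation delay = 11500000 / 200000000 = 0.0575 s.
BDP = R × t_prop = 39200000000 × 0.0575 = 2254000000 bits.
In bytes: 2254000000/8 = 282000000 bytes.

282000000 bytes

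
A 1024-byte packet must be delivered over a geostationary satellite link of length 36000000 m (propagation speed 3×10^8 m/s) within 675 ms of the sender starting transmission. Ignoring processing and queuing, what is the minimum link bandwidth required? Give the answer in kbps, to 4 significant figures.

14.76 kbps

L = 8192 bits.
Propagation delay = 36000000 / 300000000 = 120 ms.
Transmission budget = 675 − 120 = 555 ms.
R ≥ L / t_tx = 8192 bits / 0.555 s = 14.76 kbps.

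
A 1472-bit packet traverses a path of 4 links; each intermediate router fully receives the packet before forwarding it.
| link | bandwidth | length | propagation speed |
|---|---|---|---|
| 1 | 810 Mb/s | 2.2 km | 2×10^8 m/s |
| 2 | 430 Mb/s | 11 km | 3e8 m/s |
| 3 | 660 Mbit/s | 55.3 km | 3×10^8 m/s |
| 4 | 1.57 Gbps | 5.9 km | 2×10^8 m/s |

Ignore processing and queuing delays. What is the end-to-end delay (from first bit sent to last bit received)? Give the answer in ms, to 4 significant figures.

Transmission delays (L/R per hop): 0.00181728, 0.00342326, 0.0022303, 0.00093758 ms; sum = 0.00840842 ms.
Propagation delays (d/s per hop): 0.011, 0.0366667, 0.184333, 0.0295 ms; sum = 0.2615 ms.
End-to-end = 0.2699 ms.

0.2699 ms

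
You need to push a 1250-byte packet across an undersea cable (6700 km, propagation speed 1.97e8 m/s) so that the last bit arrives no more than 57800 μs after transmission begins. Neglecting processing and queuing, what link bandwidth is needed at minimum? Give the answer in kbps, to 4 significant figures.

L = 10000 bits.
Propagation delay = 6700000 / 197000000 = 34010.2 μs.
Transmission budget = 57800 − 34010.2 = 23789.8 μs.
R ≥ L / t_tx = 10000 bits / 0.0237898 s = 420.3 kbps.

420.3 kbps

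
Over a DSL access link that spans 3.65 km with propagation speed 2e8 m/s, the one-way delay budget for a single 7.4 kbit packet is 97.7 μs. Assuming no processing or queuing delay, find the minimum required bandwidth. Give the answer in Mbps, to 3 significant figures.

93.1 Mbps

Propagation delay = 3650 / 200000000 = 18.25 μs.
Transmission budget = 97.7 − 18.25 = 79.45 μs.
R ≥ L / t_tx = 7400 bits / 7.945e-05 s = 93.1 Mbps.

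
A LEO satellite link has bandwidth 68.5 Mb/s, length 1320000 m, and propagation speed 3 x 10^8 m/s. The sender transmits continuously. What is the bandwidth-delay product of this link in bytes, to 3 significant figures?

Propagation delay = 1320000 / 300000000 = 0.0044 s.
BDP = R × t_prop = 68500000 × 0.0044 = 301400 bits.
In bytes: 301400/8 = 37700 bytes.

37700 bytes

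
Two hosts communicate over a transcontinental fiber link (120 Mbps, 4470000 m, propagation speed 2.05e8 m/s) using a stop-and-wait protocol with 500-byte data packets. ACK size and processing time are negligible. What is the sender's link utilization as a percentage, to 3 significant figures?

0.0764 %

t_tx = L/R = 4000/120000000 = 3.33333e-05 s.
t_prop = 4470000/2.05e+08 = 0.0218049 s; RTT = 0.0436098 s.
Cycle = t_tx + RTT = 0.0436431 s.
Utilization = t_tx / cycle = 3.33333e-05/0.0436431 = 0.0764 %.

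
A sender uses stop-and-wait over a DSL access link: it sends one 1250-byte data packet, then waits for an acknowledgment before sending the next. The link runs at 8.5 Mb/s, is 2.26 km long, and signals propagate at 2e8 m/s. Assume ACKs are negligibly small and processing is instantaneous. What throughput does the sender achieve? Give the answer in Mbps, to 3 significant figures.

8.34 Mbps

t_tx = L/R = 10000/8500000 = 0.00117647 s.
t_prop = 2260/200000000 = 1.13e-05 s; RTT = 2.26e-05 s.
Cycle = t_tx + RTT = 0.00119907 s.
Throughput = L / cycle = 10000 / 0.00119907 = 8.34 Mbps.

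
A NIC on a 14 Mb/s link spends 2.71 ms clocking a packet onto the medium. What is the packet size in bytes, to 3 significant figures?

4740 bytes

L = R × t_tx = 14000000 b/s × 0.00271 s = 37940 bits.
In bytes: 37940 / 8 = 4740 bytes.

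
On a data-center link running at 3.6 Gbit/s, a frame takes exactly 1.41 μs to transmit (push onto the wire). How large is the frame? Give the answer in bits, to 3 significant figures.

5080 bits

L = R × t_tx = 3600000000 b/s × 1.41e-06 s = 5076 bits.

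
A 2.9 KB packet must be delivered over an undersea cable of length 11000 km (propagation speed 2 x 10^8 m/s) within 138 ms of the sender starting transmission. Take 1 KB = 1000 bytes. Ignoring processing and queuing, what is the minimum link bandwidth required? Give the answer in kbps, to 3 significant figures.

280 kbps

L = 23200 bits.
Propagation delay = 11000000 / 200000000 = 55 ms.
Transmission budget = 138 − 55 = 83 ms.
R ≥ L / t_tx = 23200 bits / 0.083 s = 280 kbps.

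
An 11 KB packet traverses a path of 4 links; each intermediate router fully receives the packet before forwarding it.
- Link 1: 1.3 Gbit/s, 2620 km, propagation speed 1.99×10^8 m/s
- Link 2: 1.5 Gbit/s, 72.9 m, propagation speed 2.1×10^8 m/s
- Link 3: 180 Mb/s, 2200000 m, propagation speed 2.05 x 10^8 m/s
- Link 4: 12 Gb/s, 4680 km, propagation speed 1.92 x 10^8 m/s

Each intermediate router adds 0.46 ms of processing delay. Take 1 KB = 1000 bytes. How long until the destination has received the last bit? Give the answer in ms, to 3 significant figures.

50.3 ms

L = 88000 bits.
Transmission delays (L/R per hop): 0.0676923, 0.0586667, 0.488889, 0.00733333 ms; sum = 0.622581 ms.
Propagation delays (d/s per hop): 13.1658, 0.000347143, 10.7317, 24.375 ms; sum = 48.2729 ms.
Processing at 3 router(s): 3 × 0.46 ms = 1.38 ms.
End-to-end = 50.3 ms.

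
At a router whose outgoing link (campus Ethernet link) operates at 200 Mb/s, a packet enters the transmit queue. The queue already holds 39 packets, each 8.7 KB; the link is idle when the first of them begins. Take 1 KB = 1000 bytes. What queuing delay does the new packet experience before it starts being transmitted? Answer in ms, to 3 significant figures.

Each queued packet: L/R = 69600/200000000 = 0.348 ms.
39 queued → 13.572 ms.
Queuing delay = 13.6 ms.

13.6 ms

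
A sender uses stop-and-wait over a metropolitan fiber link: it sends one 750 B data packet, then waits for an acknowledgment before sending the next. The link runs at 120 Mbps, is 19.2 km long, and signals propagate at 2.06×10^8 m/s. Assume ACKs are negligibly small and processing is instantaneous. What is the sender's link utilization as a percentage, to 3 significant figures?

t_tx = L/R = 6000/120000000 = 5e-05 s.
t_prop = 19200/206000000 = 9.32039e-05 s; RTT = 0.000186408 s.
Cycle = t_tx + RTT = 0.000236408 s.
Utilization = t_tx / cycle = 5e-05/0.000236408 = 21.1 %.

21.1 %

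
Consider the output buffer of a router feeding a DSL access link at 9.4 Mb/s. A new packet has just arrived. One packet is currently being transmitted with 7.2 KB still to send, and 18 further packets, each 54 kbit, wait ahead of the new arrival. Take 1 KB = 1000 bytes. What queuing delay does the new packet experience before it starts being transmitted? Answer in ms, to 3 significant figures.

Each queued packet: L/R = 54000/9400000 = 5.74468 ms.
18 queued → 103.404 ms.
Plus remaining 57600 bits of current packet: 6.12766 ms.
Queuing delay = 110 ms.

110 ms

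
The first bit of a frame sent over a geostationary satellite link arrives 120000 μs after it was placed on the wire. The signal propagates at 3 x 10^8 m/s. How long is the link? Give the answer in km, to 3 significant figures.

d = s × t_prop = 300000000 × 0.12 = 36000 km.

36000 km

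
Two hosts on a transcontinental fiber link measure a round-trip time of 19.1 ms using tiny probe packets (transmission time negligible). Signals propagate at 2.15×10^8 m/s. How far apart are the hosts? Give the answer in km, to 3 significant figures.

One-way propagation = RTT/2 = 9.55 ms.
d = s × t = 215000000 × 0.00955 = 2050 km.

2050 km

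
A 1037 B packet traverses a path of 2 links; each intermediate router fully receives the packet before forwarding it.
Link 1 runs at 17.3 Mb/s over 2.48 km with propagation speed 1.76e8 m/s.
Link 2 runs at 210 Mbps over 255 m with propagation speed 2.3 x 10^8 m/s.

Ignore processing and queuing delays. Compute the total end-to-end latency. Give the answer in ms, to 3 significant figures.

0.534 ms

L = 1037 × 8 = 8296 bits.
Transmission delays (L/R per hop): 0.479538, 0.0395048 ms; sum = 0.519042 ms.
Propagation delays (d/s per hop): 0.0140909, 0.0011087 ms; sum = 0.0151996 ms.
End-to-end = 0.534 ms.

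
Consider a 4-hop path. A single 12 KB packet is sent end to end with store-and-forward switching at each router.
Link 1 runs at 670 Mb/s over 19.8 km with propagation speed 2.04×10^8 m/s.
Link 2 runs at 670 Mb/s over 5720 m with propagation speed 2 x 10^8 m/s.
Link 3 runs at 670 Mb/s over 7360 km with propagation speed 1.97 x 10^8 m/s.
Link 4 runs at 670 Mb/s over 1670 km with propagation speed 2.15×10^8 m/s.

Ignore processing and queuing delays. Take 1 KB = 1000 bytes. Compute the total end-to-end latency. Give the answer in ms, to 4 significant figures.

45.83 ms

L = 96000 bits.
Transmission delay per hop = L/R = 96000/670000000 = 0.143284 ms; 4 hops → 0.573134 ms.
Propagation delays (d/s per hop): 0.0970588, 0.0286, 37.3604, 7.76744 ms; sum = 45.2535 ms.
End-to-end = 45.83 ms.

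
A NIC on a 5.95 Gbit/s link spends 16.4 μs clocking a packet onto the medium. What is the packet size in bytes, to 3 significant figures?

12200 bytes

L = R × t_tx = 5950000000 b/s × 1.64e-05 s = 97580 bits.
In bytes: 97580 / 8 = 12200 bytes.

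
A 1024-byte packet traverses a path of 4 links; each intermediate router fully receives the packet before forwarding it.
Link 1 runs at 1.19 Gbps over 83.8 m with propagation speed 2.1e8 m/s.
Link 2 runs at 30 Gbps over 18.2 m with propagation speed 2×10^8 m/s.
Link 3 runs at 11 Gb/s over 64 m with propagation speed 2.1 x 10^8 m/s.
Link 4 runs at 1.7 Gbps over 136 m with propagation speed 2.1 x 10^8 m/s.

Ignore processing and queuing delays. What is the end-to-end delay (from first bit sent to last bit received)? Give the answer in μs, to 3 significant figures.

L = 1024 × 8 = 8192 bits.
Transmission delays (L/R per hop): 6.88403, 0.273067, 0.744727, 4.81882 μs; sum = 12.7207 μs.
Propagation delays (d/s per hop): 0.399048, 0.091, 0.304762, 0.647619 μs; sum = 1.44243 μs.
End-to-end = 14.2 μs.

14.2 μs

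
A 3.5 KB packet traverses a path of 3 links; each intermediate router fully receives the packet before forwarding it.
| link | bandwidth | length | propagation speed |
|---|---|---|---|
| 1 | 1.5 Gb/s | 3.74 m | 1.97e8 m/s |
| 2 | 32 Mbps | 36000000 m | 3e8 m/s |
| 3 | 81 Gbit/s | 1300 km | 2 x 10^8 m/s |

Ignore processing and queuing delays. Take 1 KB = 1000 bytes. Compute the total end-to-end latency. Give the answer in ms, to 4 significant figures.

L = 28000 bits.
Transmission delays (L/R per hop): 0.0186667, 0.875, 0.000345679 ms; sum = 0.894012 ms.
Propagation delays (d/s per hop): 1.89848e-05, 120, 6.5 ms; sum = 126.5 ms.
End-to-end = 127.4 ms.

127.4 ms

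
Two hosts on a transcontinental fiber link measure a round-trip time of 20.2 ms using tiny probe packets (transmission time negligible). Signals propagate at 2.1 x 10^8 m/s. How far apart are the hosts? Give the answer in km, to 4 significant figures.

2121 km

One-way propagation = RTT/2 = 10.1 ms.
d = s × t = 210000000 × 0.0101 = 2121 km.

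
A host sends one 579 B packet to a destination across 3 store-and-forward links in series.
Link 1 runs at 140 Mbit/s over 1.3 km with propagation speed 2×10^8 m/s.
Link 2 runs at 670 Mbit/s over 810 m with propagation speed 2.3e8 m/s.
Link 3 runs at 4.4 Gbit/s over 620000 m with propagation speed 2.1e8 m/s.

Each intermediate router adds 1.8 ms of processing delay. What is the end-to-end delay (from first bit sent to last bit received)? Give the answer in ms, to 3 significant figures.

6.60 ms

L = 579 × 8 = 4632 bits.
Transmission delays (L/R per hop): 0.0330857, 0.00691343, 0.00105273 ms; sum = 0.0410519 ms.
Propagation delays (d/s per hop): 0.0065, 0.00352174, 2.95238 ms; sum = 2.9624 ms.
Processing at 2 router(s): 2 × 1.8 ms = 3.6 ms.
End-to-end = 6.60 ms.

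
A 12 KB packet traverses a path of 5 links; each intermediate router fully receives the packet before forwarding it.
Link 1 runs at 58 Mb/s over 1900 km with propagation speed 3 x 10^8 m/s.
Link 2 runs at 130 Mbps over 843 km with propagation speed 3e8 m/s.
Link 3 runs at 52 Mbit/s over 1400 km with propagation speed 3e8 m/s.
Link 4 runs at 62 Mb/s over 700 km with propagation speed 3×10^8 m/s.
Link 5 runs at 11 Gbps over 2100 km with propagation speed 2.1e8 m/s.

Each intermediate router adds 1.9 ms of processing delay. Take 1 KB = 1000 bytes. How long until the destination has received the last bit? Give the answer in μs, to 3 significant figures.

39500 μs

L = 96000 bits.
Transmission delays (L/R per hop): 1655.17, 738.462, 1846.15, 1548.39, 8.72727 μs; sum = 5796.9 μs.
Propagation delays (d/s per hop): 6333.33, 2810, 4666.67, 2333.33, 10000 μs; sum = 26143.3 μs.
Processing at 4 router(s): 4 × 1.9 ms = 7600 μs.
End-to-end = 39500 μs.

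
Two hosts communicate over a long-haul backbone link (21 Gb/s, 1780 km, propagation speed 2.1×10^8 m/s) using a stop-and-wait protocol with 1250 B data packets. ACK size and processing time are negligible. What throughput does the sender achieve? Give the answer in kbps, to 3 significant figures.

590 kbps

t_tx = L/R = 10000/21000000000 = 4.7619e-07 s.
t_prop = 1780000/210000000 = 0.00847619 s; RTT = 0.0169524 s.
Cycle = t_tx + RTT = 0.0169529 s.
Throughput = L / cycle = 10000 / 0.0169529 = 590 kbps.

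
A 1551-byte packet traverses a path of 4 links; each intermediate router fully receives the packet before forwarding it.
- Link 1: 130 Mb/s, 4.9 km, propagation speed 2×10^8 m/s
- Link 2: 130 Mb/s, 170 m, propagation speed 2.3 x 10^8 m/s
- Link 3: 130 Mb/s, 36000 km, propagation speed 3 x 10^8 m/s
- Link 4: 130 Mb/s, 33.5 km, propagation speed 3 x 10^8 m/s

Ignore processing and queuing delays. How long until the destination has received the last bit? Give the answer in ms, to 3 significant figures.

121 ms

L = 1551 × 8 = 12408 bits.
Transmission delay per hop = L/R = 12408/130000000 = 0.0954462 ms; 4 hops → 0.381785 ms.
Propagation delays (d/s per hop): 0.0245, 0.00073913, 120, 0.111667 ms; sum = 120.137 ms.
End-to-end = 121 ms.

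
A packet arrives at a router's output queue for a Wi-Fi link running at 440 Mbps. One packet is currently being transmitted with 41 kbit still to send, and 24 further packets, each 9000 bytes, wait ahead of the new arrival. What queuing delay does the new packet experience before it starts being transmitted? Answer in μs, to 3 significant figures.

Each queued packet: L/R = 72000/440000000 = 163.636 μs.
24 queued → 3927.27 μs.
Plus remaining 41000 bits of current packet: 93.1818 μs.
Queuing delay = 4020 μs.

4020 μs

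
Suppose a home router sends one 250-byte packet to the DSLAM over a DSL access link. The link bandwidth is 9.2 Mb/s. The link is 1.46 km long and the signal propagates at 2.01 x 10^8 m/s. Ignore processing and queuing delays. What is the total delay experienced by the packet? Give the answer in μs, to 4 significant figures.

L = 250 × 8 = 2000 bits.
Transmission delay = L/R = 2000 / 9200000 = 217.391 μs.
Propagation delay = d/s = 1460 m / 2.01e+08 m/s = 7.26368 μs.
Total = 224.7 μs.

224.7 μs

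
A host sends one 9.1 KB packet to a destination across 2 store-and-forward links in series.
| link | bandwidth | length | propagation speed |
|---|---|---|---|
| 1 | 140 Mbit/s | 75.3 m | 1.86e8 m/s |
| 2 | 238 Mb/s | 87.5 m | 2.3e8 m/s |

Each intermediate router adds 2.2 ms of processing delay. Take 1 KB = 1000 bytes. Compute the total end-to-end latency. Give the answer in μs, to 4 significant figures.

L = 72800 bits.
Transmission delays (L/R per hop): 520, 305.882 μs; sum = 825.882 μs.
Propagation delays (d/s per hop): 0.404839, 0.380435 μs; sum = 0.785273 μs.
Processing at 1 router(s): 1 × 2.2 ms = 2200 μs.
End-to-end = 3027 μs.

3027 μs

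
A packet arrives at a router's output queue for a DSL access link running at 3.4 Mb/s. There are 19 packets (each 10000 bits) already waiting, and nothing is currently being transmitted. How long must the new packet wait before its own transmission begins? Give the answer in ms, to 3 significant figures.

Each queued packet: L/R = 10000/3400000 = 2.94118 ms.
19 queued → 55.8824 ms.
Queuing delay = 55.9 ms.

55.9 ms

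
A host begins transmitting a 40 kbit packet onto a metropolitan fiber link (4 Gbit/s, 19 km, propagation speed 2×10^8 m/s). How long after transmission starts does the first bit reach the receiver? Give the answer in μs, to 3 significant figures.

95.0 μs

First bit experiences only propagation delay: d/s = 19000/200000000 = 95.0 μs.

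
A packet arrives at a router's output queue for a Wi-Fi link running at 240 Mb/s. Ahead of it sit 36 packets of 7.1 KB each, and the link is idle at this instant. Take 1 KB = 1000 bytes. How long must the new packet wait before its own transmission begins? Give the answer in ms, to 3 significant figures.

8.52 ms

Each queued packet: L/R = 56800/240000000 = 0.236667 ms.
36 queued → 8.52 ms.
Queuing delay = 8.52 ms.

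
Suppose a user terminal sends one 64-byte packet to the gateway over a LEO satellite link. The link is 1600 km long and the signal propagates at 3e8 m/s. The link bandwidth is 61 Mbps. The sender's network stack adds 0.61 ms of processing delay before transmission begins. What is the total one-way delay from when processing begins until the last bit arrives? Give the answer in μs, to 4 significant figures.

L = 64 × 8 = 512 bits.
Transmission delay = L/R = 512 / 61000000 = 8.39344 μs.
Propagation delay = d/s = 1600000 m / 300000000 m/s = 5333.33 μs.
Plus processing delay 0.61 ms = 610 μs.
Total = 5952 μs.

5952 μs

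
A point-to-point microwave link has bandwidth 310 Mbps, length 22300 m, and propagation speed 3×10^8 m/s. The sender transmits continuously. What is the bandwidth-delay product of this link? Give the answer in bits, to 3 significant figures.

Propagation delay = 22300 / 300000000 = 7.43333e-05 s.
BDP = R × t_prop = 310000000 × 7.43333e-05 = 23043.3 bits.

23000 bits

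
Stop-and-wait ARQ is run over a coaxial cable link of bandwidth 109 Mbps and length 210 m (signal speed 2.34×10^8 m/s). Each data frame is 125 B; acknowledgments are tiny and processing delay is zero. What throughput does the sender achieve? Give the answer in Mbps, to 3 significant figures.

91.2 Mbps

t_tx = L/R = 1000/109000000 = 9.17431e-06 s.
t_prop = 210/234000000 = 8.97436e-07 s; RTT = 1.79487e-06 s.
Cycle = t_tx + RTT = 1.09692e-05 s.
Throughput = L / cycle = 1000 / 1.09692e-05 = 91.2 Mbps.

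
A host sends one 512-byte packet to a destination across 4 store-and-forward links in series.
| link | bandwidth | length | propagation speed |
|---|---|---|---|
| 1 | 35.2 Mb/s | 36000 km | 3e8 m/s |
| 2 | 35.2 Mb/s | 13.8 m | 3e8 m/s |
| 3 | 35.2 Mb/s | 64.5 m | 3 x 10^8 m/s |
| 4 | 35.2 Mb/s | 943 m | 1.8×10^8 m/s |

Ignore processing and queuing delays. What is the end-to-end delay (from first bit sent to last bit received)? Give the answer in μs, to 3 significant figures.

L = 512 × 8 = 4096 bits.
Transmission delay per hop = L/R = 4096/35200000 = 116.364 μs; 4 hops → 465.455 μs.
Propagation delays (d/s per hop): 120000, 0.046, 0.215, 5.23889 μs; sum = 120005 μs.
End-to-end = 120000 μs.

120000 μs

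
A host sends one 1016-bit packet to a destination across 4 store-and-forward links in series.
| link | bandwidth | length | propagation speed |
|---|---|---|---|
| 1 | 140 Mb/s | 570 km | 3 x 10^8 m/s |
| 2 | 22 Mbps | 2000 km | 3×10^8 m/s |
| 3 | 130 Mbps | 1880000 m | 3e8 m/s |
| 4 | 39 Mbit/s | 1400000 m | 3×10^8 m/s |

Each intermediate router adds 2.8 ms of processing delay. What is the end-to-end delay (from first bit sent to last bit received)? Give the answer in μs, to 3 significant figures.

Transmission delays (L/R per hop): 7.25714, 46.1818, 7.81538, 26.0513 μs; sum = 87.3056 μs.
Propagation delays (d/s per hop): 1900, 6666.67, 6266.67, 4666.67 μs; sum = 19500 μs.
Processing at 3 router(s): 3 × 2.8 ms = 8400 μs.
End-to-end = 28000 μs.

28000 μs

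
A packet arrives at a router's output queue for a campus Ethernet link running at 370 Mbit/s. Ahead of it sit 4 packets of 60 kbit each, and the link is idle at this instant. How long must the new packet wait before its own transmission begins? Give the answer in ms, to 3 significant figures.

0.649 ms

Each queued packet: L/R = 60000/370000000 = 0.162162 ms.
4 queued → 0.648649 ms.
Queuing delay = 0.649 ms.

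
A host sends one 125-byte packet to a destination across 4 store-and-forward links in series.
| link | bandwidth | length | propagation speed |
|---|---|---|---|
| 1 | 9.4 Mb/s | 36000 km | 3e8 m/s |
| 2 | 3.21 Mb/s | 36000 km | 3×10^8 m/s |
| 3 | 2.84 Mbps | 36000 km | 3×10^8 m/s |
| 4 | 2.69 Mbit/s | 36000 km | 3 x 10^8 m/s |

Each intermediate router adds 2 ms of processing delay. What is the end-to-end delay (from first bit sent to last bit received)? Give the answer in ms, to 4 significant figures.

487.1 ms

L = 125 × 8 = 1000 bits.
Transmission delays (L/R per hop): 0.106383, 0.311526, 0.352113, 0.371747 ms; sum = 1.14177 ms.
Propagation delays (d/s per hop): 120, 120, 120, 120 ms; sum = 480 ms.
Processing at 3 router(s): 3 × 2 ms = 6 ms.
End-to-end = 487.1 ms.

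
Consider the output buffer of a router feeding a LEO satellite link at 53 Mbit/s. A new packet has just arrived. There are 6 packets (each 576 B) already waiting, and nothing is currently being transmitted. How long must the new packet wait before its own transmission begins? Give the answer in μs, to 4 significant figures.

521.7 μs

Each queued packet: L/R = 4608/53000000 = 86.9434 μs.
6 queued → 521.66 μs.
Queuing delay = 521.7 μs.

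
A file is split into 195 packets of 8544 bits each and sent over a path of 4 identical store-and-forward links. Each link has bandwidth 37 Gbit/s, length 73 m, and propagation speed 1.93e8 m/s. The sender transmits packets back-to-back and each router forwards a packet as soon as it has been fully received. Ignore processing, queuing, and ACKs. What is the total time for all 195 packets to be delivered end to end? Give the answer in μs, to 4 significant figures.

Per-hop transmission t_tx = L/R = 8544/37000000000 = 0.230919 μs.
Per-hop propagation t_prop = 73/193000000 = 0.378238 μs.
Pipeline fill: first packet needs 4·t_tx to clear all hops; remaining 194 packets each add one t_tx.
Total = (4+195-1)·t_tx + 4·t_prop = 198·0.230919 + 4·0.378238 = 47.23 μs.

47.23 μs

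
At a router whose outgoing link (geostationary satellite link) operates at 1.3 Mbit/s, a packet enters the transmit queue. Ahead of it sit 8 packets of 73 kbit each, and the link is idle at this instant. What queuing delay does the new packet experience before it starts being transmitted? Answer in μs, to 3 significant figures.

449000 μs

Each queued packet: L/R = 73000/1300000 = 56153.8 μs.
8 queued → 449231 μs.
Queuing delay = 449000 μs.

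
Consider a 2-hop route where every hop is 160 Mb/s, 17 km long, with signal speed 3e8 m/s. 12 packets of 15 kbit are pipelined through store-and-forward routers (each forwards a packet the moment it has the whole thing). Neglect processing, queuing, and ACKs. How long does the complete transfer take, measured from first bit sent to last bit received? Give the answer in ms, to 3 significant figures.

Per-hop transmission t_tx = L/R = 15000/160000000 = 0.09375 ms.
Per-hop propagation t_prop = 17000/300000000 = 0.0566667 ms.
Pipeline fill: first packet needs 2·t_tx to clear all hops; remaining 11 packets each add one t_tx.
Total = (2+12-1)·t_tx + 2·t_prop = 13·0.09375 + 2·0.0566667 = 1.33 ms.

1.33 ms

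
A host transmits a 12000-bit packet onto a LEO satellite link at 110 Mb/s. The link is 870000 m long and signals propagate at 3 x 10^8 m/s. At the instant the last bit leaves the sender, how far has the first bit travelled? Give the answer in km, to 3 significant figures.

t_tx = L/R = 12000/110000000 = 0.000109091 s.
Distance = s × t_tx = 300000000 × 0.000109091 = 32.7 km.

32.7 km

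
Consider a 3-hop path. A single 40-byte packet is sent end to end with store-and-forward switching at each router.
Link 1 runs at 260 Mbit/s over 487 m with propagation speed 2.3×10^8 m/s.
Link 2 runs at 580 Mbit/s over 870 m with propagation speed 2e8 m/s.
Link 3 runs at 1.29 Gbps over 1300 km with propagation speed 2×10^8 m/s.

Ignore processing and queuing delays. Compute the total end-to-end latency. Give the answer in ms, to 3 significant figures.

6.51 ms

L = 40 × 8 = 320 bits.
Transmission delays (L/R per hop): 0.00123077, 0.000551724, 0.000248062 ms; sum = 0.00203056 ms.
Propagation delays (d/s per hop): 0.00211739, 0.00435, 6.5 ms; sum = 6.50647 ms.
End-to-end = 6.51 ms.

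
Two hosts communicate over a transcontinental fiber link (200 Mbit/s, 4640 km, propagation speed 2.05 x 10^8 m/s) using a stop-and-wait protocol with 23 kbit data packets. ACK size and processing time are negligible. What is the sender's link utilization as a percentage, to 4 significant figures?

t_tx = L/R = 23000/200000000 = 0.000115 s.
t_prop = 4640000/2.05e+08 = 0.0226341 s; RTT = 0.0452683 s.
Cycle = t_tx + RTT = 0.0453833 s.
Utilization = t_tx / cycle = 0.000115/0.0453833 = 0.2534 %.

0.2534 %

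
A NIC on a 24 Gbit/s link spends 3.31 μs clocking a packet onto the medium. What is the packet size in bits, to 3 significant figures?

L = R × t_tx = 24000000000 b/s × 3.31e-06 s = 79440 bits.

79400 bits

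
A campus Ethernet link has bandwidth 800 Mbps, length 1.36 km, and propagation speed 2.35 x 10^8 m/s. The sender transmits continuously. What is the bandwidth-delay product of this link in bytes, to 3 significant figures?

Propagation delay = 1360 / 235000000 = 5.78723e-06 s.
BDP = R × t_prop = 800000000 × 5.78723e-06 = 4629.79 bits.
In bytes: 4629.79/8 = 579 bytes.

579 bytes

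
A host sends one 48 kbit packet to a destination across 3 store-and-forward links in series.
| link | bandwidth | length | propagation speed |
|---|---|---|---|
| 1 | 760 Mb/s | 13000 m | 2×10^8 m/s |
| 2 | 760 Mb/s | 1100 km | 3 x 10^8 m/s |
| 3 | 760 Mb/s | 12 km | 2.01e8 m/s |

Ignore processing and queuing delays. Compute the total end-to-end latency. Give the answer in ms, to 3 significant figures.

3.98 ms

L = 48000 bits.
Transmission delay per hop = L/R = 48000/760000000 = 0.0631579 ms; 3 hops → 0.189474 ms.
Propagation delays (d/s per hop): 0.065, 3.66667, 0.0597015 ms; sum = 3.79137 ms.
End-to-end = 3.98 ms.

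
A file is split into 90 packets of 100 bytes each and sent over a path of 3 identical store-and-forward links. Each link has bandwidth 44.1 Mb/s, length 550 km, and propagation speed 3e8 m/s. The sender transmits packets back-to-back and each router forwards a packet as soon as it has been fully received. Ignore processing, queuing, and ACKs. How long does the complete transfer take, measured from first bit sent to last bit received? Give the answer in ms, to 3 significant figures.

7.17 ms

Per-hop transmission t_tx = L/R = 800/44100000 = 0.0181406 ms.
Per-hop propagation t_prop = 550000/300000000 = 1.83333 ms.
Pipeline fill: first packet needs 3·t_tx to clear all hops; remaining 89 packets each add one t_tx.
Total = (3+90-1)·t_tx + 3·t_prop = 92·0.0181406 + 3·1.83333 = 7.17 ms.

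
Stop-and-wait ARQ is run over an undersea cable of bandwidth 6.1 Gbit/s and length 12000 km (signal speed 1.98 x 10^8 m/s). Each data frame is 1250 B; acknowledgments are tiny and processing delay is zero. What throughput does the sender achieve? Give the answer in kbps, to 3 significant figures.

82.5 kbps

t_tx = L/R = 10000/6100000000 = 1.63934e-06 s.
t_prop = 12000000/198000000 = 0.0606061 s; RTT = 0.121212 s.
Cycle = t_tx + RTT = 0.121214 s.
Throughput = L / cycle = 10000 / 0.121214 = 82.5 kbps.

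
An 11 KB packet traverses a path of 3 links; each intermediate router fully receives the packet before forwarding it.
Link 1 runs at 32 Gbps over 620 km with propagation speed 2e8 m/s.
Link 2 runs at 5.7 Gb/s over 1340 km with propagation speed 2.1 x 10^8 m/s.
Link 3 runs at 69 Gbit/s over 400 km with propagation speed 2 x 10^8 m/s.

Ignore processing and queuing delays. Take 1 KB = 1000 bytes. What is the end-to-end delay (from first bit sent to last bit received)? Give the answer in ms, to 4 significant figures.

11.50 ms

L = 88000 bits.
Transmission delays (L/R per hop): 0.00275, 0.0154386, 0.00127536 ms; sum = 0.019464 ms.
Propagation delays (d/s per hop): 3.1, 6.38095, 2 ms; sum = 11.481 ms.
End-to-end = 11.50 ms.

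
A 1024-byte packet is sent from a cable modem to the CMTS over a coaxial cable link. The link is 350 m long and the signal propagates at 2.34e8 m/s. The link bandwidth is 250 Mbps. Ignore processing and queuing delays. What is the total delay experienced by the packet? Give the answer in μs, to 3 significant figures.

34.3 μs

L = 1024 × 8 = 8192 bits.
Transmission delay = L/R = 8192 / 250000000 = 32.768 μs.
Propagation delay = d/s = 350 m / 234000000 m/s = 1.49573 μs.
Total = 34.3 μs.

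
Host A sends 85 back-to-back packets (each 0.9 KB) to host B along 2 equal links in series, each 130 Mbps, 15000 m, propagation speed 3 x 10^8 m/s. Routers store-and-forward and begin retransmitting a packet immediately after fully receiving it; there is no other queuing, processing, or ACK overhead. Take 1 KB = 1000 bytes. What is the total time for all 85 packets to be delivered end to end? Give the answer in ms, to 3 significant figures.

Per-hop transmission t_tx = L/R = 7200/130000000 = 0.0553846 ms.
Per-hop propagation t_prop = 15000/300000000 = 0.05 ms.
Pipeline fill: first packet needs 2·t_tx to clear all hops; remaining 84 packets each add one t_tx.
Total = (2+85-1)·t_tx + 2·t_prop = 86·0.0553846 + 2·0.05 = 4.86 ms.

4.86 ms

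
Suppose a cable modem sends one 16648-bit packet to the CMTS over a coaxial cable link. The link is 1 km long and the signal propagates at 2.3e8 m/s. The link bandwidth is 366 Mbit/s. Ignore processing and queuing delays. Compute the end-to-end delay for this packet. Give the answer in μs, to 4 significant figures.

Transmission delay = L/R = 16648 / 366000000 = 45.4863 μs.
Propagation delay = d/s = 1000 m / 2.3e+08 m/s = 4.34783 μs.
Total = 49.83 μs.

49.83 μs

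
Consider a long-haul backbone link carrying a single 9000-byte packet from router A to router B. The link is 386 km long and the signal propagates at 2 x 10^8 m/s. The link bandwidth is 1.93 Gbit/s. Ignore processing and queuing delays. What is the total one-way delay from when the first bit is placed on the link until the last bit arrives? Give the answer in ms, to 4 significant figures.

L = 9000 × 8 = 72000 bits.
Transmission delay = L/R = 72000 / 1930000000 = 0.0373057 ms.
Propagation delay = d/s = 386000 m / 200000000 m/s = 1.93 ms.
Total = 1.967 ms.

1.967 ms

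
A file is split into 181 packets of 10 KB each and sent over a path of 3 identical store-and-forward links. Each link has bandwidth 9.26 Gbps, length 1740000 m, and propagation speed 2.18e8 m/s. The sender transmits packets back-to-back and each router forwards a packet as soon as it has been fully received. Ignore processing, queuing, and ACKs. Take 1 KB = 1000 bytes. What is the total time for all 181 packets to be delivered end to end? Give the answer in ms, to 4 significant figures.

25.53 ms

Per-hop transmission t_tx = L/R = 80000/9260000000 = 0.00863931 ms.
Per-hop propagation t_prop = 1740000/2.18e+08 = 7.98165 ms.
Pipeline fill: first packet needs 3·t_tx to clear all hops; remaining 180 packets each add one t_tx.
Total = (3+181-1)·t_tx + 3·t_prop = 183·0.00863931 + 3·7.98165 = 25.53 ms.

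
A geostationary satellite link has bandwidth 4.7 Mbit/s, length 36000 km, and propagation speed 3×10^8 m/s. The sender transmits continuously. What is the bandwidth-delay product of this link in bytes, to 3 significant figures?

Propagation delay = 36000000 / 300000000 = 0.12 s.
BDP = R × t_prop = 4700000 × 0.12 = 564000 bits.
In bytes: 564000/8 = 70500 bytes.

70500 bytes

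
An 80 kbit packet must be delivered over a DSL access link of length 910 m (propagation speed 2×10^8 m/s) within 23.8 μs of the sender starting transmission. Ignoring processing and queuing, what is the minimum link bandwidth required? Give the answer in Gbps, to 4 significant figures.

Propagation delay = 910 / 200000000 = 4.55 μs.
Transmission budget = 23.8 − 4.55 = 19.25 μs.
R ≥ L / t_tx = 80000 bits / 1.925e-05 s = 4.156 Gbps.

4.156 Gbps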